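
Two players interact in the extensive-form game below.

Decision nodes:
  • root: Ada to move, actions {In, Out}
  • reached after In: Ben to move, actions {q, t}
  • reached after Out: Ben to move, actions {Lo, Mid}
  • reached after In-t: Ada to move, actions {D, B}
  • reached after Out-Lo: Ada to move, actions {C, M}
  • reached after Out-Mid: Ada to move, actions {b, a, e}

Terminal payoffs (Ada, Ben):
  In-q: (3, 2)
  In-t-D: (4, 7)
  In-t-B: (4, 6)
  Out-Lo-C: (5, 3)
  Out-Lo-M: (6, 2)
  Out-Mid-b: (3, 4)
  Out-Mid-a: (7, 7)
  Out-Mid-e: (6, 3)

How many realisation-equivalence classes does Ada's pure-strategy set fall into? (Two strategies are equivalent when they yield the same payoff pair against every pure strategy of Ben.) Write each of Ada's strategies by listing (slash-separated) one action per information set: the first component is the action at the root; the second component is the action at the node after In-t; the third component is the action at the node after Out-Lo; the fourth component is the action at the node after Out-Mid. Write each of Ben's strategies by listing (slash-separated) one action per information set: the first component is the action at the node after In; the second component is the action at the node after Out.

Ada has 24 pure strategies: In/D/C/b, In/D/C/a, In/D/C/e, In/D/M/b, In/D/M/a, In/D/M/e, In/B/C/b, In/B/C/a, In/B/C/e, In/B/M/b, In/B/M/a, In/B/M/e, Out/D/C/b, Out/D/C/a, Out/D/C/e, Out/D/M/b, Out/D/M/a, Out/D/M/e, Out/B/C/b, Out/B/C/a, Out/B/C/e, Out/B/M/b, Out/B/M/a, Out/B/M/e. Columns: q/Lo, q/Mid, t/Lo, t/Mid.
{In/D/C/b, In/D/C/a, In/D/C/e, In/D/M/b, In/D/M/a, In/D/M/e} → row (3,2) (3,2) (4,7) (4,7)
{In/B/C/b, In/B/C/a, In/B/C/e, In/B/M/b, In/B/M/a, In/B/M/e} → row (3,2) (3,2) (4,6) (4,6)
{Out/D/C/b, Out/B/C/b} → row (5,3) (3,4) (5,3) (3,4)
{Out/D/C/a, Out/B/C/a} → row (5,3) (7,7) (5,3) (7,7)
{Out/D/C/e, Out/B/C/e} → row (5,3) (6,3) (5,3) (6,3)
{Out/D/M/b, Out/B/M/b} → row (6,2) (3,4) (6,2) (3,4)
{Out/D/M/a, Out/B/M/a} → row (6,2) (7,7) (6,2) (7,7)
{Out/D/M/e, Out/B/M/e} → row (6,2) (6,3) (6,2) (6,3)
That's 8 distinct rows out of 24 strategies.

8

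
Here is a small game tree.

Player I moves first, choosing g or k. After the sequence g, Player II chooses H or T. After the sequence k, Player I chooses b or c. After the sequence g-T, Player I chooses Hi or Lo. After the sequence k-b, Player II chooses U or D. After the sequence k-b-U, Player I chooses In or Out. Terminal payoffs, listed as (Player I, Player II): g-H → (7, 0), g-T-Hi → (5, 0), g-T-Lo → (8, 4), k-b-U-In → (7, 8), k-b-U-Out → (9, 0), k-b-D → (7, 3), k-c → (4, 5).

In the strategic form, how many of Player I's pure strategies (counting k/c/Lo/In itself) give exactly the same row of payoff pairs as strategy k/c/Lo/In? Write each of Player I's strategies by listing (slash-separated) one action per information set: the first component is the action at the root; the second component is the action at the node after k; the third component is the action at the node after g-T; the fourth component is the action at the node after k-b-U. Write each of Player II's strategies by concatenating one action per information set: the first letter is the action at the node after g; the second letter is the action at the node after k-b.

Row for k/c/Lo/In (columns HU, HD, TU, TD): (4,5) (4,5) (4,5) (4,5).
Under k/c/Lo/In, Player I's choice at the node after g-T and at the node after k-b-U can never be reached regardless of what Player II does, so varying those choices leaves every outcome unchanged.
Holding the reachable choices fixed and varying the unreachable ones freely already gives 2 × 2 = 4 equivalent strategies.
No other strategy reproduces this row, so those 4 are the full class: k/c/Hi/In, k/c/Hi/Out, k/c/Lo/In, k/c/Lo/Out.

4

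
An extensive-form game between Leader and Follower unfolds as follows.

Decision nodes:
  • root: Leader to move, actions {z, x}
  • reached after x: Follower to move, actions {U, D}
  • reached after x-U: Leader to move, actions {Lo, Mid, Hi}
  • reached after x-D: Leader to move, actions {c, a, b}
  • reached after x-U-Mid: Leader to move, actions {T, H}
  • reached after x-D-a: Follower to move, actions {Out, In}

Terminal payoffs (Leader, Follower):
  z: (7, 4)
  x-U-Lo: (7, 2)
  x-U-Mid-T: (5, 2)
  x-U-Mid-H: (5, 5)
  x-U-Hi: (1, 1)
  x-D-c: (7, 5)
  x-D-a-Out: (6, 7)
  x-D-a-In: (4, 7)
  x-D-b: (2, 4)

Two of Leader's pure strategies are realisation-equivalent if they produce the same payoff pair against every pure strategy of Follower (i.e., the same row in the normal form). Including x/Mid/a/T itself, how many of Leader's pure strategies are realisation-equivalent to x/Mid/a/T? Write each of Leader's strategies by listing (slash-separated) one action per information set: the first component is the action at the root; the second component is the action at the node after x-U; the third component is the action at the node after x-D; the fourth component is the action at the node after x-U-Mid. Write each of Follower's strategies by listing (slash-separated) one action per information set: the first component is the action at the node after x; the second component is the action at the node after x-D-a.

1

Row for x/Mid/a/T (columns U/Out, U/In, D/Out, D/In): (5,2) (5,2) (6,7) (4,7).
Every one of Leader's information sets is on the play path for some reply by Follower when Leader follows x/Mid/a/T.
Changing the action at any of them therefore changes at least one column, so only x/Mid/a/T itself gives this row.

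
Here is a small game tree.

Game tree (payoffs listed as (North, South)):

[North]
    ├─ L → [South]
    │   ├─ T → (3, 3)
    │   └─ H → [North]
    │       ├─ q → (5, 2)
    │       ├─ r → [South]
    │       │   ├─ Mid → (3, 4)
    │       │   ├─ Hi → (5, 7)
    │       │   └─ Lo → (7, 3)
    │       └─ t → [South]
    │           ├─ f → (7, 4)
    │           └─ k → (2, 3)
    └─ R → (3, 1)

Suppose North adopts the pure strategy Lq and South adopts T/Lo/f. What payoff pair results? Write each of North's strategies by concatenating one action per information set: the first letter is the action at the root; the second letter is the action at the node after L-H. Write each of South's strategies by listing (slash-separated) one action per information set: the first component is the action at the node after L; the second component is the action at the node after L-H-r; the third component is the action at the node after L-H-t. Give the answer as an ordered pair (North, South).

(3, 3)

Trace the play path from the root:
  North plays L
  South plays T at [L]
→ terminal payoff (3, 3).
(North's choice at the node after L-H is never reached on this path, so it doesn't affect the outcome.)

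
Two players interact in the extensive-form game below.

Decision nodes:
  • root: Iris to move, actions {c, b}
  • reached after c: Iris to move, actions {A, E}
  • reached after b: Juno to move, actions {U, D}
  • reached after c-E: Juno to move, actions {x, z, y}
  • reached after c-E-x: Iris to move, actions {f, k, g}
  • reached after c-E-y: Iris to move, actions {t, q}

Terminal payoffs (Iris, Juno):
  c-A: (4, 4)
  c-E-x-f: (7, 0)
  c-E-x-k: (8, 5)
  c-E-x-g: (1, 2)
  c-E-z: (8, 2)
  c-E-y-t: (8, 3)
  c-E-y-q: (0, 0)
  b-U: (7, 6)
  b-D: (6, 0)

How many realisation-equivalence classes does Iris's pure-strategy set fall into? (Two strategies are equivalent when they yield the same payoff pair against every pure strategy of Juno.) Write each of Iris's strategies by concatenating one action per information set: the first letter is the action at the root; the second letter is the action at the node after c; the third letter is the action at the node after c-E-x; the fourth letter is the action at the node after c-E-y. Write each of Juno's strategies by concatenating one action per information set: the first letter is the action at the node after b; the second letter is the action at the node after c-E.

8

Iris has 24 pure strategies: cAft, cAfq, cAkt, cAkq, cAgt, cAgq, cEft, cEfq, cEkt, cEkq, cEgt, cEgq, bAft, bAfq, bAkt, bAkq, bAgt, bAgq, bEft, bEfq, bEkt, bEkq, bEgt, bEgq. Columns: Ux, Uz, Uy, Dx, Dz, Dy.
{cAft, cAfq, cAkt, cAkq, cAgt, cAgq} → row (4,4) (4,4) (4,4) (4,4) (4,4) (4,4)
{cEft} → row (7,0) (8,2) (8,3) (7,0) (8,2) (8,3)
{cEfq} → row (7,0) (8,2) (0,0) (7,0) (8,2) (0,0)
{cEkt} → row (8,5) (8,2) (8,3) (8,5) (8,2) (8,3)
{cEkq} → row (8,5) (8,2) (0,0) (8,5) (8,2) (0,0)
{cEgt} → row (1,2) (8,2) (8,3) (1,2) (8,2) (8,3)
{cEgq} → row (1,2) (8,2) (0,0) (1,2) (8,2) (0,0)
{bAft, bAfq, bAkt, bAkq, bAgt, bAgq, bEft, bEfq, bEkt, bEkq, bEgt, bEgq} → row (7,6) (7,6) (7,6) (6,0) (6,0) (6,0)
That's 8 distinct rows out of 24 strategies.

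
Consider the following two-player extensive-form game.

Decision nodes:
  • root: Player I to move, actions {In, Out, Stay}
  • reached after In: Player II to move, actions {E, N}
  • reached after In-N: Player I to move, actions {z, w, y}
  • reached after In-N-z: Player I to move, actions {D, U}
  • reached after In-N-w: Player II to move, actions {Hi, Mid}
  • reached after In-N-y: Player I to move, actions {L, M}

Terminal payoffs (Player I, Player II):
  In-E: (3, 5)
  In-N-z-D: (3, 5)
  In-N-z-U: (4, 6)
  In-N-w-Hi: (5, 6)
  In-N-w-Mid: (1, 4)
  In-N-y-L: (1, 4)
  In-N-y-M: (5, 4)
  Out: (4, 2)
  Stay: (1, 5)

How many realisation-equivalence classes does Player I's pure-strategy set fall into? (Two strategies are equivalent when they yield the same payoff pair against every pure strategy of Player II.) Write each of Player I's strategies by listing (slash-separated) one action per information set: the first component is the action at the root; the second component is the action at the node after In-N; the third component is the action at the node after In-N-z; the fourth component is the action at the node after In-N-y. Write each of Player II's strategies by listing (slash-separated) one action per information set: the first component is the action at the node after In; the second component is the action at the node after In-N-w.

Player I has 36 pure strategies: In/z/D/L, In/z/D/M, In/z/U/L, In/z/U/M, In/w/D/L, In/w/D/M, In/w/U/L, In/w/U/M, In/y/D/L, In/y/D/M, In/y/U/L, In/y/U/M, Out/z/D/L, Out/z/D/M, Out/z/U/L, Out/z/U/M, Out/w/D/L, Out/w/D/M, Out/w/U/L, Out/w/U/M, Out/y/D/L, Out/y/D/M, Out/y/U/L, Out/y/U/M, Stay/z/D/L, Stay/z/D/M, Stay/z/U/L, Stay/z/U/M, Stay/w/D/L, Stay/w/D/M, Stay/w/U/L, Stay/w/U/M, Stay/y/D/L, Stay/y/D/M, Stay/y/U/L, Stay/y/U/M. Columns: E/Hi, E/Mid, N/Hi, N/Mid.
{In/z/D/L, In/z/D/M} → row (3,5) (3,5) (3,5) (3,5)
{In/z/U/L, In/z/U/M} → row (3,5) (3,5) (4,6) (4,6)
{In/w/D/L, In/w/D/M, In/w/U/L, In/w/U/M} → row (3,5) (3,5) (5,6) (1,4)
{In/y/D/L, In/y/U/L} → row (3,5) (3,5) (1,4) (1,4)
{In/y/D/M, In/y/U/M} → row (3,5) (3,5) (5,4) (5,4)
{Out/z/D/L, Out/z/D/M, Out/z/U/L, Out/z/U/M, Out/w/D/L, Out/w/D/M, Out/w/U/L, Out/w/U/M, Out/y/D/L, Out/y/D/M, Out/y/U/L, Out/y/U/M} → row (4,2) (4,2) (4,2) (4,2)
{Stay/z/D/L, Stay/z/D/M, Stay/z/U/L, Stay/z/U/M, Stay/w/D/L, Stay/w/D/M, Stay/w/U/L, Stay/w/U/M, Stay/y/D/L, Stay/y/D/M, Stay/y/U/L, Stay/y/U/M} → row (1,5) (1,5) (1,5) (1,5)
That's 7 distinct rows out of 36 strategies.

7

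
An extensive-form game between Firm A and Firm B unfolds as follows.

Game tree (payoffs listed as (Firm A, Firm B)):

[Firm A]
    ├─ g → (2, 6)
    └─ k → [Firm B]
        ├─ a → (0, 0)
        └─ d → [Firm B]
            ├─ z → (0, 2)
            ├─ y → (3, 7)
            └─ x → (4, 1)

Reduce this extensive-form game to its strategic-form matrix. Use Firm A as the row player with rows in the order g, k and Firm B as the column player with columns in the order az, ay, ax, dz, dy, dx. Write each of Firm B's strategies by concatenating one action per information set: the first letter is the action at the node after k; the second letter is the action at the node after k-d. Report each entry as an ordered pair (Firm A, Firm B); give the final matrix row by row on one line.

Row g: az→(2,6), ay→(2,6), ax→(2,6), dz→(2,6), dy→(2,6), dx→(2,6)
Row k: az→(0,0), ay→(0,0), ax→(0,0), dz→(0,2), dy→(3,7), dx→(4,1)

g: (2,6) (2,6) (2,6) (2,6) (2,6) (2,6) | k: (0,0) (0,0) (0,0) (0,2) (3,7) (4,1)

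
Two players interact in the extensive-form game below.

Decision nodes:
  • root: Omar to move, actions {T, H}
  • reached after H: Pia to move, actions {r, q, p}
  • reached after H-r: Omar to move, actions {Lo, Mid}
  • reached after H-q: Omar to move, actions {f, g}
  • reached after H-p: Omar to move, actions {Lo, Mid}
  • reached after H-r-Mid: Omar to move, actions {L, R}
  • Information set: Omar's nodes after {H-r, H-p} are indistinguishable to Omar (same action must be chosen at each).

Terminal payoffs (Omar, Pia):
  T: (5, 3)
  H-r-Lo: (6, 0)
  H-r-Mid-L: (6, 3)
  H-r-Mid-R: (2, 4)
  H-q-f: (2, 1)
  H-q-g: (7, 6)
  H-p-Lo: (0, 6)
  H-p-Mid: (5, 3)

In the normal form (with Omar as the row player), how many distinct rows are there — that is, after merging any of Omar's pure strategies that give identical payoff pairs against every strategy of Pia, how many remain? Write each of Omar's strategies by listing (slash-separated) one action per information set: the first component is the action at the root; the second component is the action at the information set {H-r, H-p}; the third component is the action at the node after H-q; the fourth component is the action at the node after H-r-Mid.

Omar has 16 pure strategies: T/Lo/f/L, T/Lo/f/R, T/Lo/g/L, T/Lo/g/R, T/Mid/f/L, T/Mid/f/R, T/Mid/g/L, T/Mid/g/R, H/Lo/f/L, H/Lo/f/R, H/Lo/g/L, H/Lo/g/R, H/Mid/f/L, H/Mid/f/R, H/Mid/g/L, H/Mid/g/R. Columns: r, q, p.
{T/Lo/f/L, T/Lo/f/R, T/Lo/g/L, T/Lo/g/R, T/Mid/f/L, T/Mid/f/R, T/Mid/g/L, T/Mid/g/R} → row (5,3) (5,3) (5,3)
{H/Lo/f/L, H/Lo/f/R} → row (6,0) (2,1) (0,6)
{H/Lo/g/L, H/Lo/g/R} → row (6,0) (7,6) (0,6)
{H/Mid/f/L} → row (6,3) (2,1) (5,3)
{H/Mid/f/R} → row (2,4) (2,1) (5,3)
{H/Mid/g/L} → row (6,3) (7,6) (5,3)
{H/Mid/g/R} → row (2,4) (7,6) (5,3)
That's 7 distinct rows out of 16 strategies.

7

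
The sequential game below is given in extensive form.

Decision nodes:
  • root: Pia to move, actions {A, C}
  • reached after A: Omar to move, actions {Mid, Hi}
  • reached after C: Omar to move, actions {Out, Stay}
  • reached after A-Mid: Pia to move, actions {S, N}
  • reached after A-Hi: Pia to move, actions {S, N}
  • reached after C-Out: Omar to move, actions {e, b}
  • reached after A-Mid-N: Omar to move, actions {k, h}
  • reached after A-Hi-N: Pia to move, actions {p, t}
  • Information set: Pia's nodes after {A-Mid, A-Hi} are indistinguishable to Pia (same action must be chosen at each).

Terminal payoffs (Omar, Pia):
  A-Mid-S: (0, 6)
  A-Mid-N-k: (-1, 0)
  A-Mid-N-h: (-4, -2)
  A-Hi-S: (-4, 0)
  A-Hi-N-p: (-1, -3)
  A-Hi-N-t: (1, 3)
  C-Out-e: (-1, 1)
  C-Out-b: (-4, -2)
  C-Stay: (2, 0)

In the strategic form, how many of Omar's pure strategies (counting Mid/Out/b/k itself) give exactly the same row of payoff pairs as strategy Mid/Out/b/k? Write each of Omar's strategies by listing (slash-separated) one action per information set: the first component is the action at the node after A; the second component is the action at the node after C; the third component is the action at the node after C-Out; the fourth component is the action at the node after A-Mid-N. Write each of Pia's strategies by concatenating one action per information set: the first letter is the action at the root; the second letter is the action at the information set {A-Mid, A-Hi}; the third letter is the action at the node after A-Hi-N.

Row for Mid/Out/b/k (columns ASp, ASt, ANp, ANt, CSp, CSt, CNp, CNt): (0,6) (0,6) (-1,0) (-1,0) (-4,-2) (-4,-2) (-4,-2) (-4,-2).
Every one of Omar's information sets is on the play path for some reply by Pia when Omar follows Mid/Out/b/k.
Changing the action at any of them therefore changes at least one column, so only Mid/Out/b/k itself gives this row.

1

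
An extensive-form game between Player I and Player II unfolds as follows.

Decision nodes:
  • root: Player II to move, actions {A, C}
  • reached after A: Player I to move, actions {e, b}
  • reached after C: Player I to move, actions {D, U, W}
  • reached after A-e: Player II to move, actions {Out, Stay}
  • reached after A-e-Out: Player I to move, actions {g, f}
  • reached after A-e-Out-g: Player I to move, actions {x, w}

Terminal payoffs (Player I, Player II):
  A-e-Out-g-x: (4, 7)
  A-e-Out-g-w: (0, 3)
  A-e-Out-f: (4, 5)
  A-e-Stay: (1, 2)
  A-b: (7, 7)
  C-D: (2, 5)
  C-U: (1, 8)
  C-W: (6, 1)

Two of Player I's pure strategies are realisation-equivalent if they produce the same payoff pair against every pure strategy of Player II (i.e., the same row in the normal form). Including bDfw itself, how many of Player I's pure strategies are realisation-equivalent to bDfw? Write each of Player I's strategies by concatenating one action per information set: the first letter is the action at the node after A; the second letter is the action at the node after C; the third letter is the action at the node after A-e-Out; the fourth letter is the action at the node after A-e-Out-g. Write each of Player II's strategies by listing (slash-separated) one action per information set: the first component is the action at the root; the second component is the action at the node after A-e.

Row for bDfw (columns A/Out, A/Stay, C/Out, C/Stay): (7,7) (7,7) (2,5) (2,5).
Under bDfw, Player I's choice at the node after A-e-Out and at the node after A-e-Out-g can never be reached regardless of what Player II does, so varying those choices leaves every outcome unchanged.
Holding the reachable choices fixed and varying the unreachable ones freely already gives 2 × 2 = 4 equivalent strategies.
No other strategy reproduces this row, so those 4 are the full class: bDgx, bDgw, bDfx, bDfw.

4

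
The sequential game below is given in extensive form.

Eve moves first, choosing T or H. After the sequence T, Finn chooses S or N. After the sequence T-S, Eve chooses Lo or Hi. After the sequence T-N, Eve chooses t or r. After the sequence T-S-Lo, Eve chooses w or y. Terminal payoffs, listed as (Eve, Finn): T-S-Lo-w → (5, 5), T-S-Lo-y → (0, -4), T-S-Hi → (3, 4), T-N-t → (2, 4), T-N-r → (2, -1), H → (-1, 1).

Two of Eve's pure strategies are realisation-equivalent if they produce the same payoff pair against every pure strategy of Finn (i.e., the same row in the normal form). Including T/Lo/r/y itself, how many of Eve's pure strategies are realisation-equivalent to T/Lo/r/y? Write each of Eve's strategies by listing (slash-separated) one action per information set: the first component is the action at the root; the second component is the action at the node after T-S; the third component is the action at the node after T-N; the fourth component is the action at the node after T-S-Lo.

Row for T/Lo/r/y (columns S, N): (0,-4) (2,-1).
Every one of Eve's information sets is on the play path for some reply by Finn when Eve follows T/Lo/r/y.
Changing the action at any of them therefore changes at least one column, so only T/Lo/r/y itself gives this row.

1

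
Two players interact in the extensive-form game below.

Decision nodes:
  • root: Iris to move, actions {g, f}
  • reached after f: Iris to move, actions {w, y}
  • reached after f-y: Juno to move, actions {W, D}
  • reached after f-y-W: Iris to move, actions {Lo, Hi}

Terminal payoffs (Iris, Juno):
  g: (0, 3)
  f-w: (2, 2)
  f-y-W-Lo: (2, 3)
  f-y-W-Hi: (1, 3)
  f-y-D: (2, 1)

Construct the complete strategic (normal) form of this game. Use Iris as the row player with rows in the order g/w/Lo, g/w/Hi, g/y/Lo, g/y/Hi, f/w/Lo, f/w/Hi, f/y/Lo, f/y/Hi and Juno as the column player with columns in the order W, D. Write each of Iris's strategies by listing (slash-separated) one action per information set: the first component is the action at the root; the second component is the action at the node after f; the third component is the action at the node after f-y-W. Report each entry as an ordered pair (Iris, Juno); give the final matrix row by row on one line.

              W        D
g/w/Lo    (0,3)    (0,3)
g/w/Hi    (0,3)    (0,3)
g/y/Lo    (0,3)    (0,3)
g/y/Hi    (0,3)    (0,3)
f/w/Lo    (2,2)    (2,2)
f/w/Hi    (2,2)    (2,2)
f/y/Lo    (2,3)    (2,1)
f/y/Hi    (1,3)    (2,1)

g/w/Lo: (0,3) (0,3) | g/w/Hi: (0,3) (0,3) | g/y/Lo: (0,3) (0,3) | g/y/Hi: (0,3) (0,3) | f/w/Lo: (2,2) (2,2) | f/w/Hi: (2,2) (2,2) | f/y/Lo: (2,3) (2,1) | f/y/Hi: (1,3) (2,1)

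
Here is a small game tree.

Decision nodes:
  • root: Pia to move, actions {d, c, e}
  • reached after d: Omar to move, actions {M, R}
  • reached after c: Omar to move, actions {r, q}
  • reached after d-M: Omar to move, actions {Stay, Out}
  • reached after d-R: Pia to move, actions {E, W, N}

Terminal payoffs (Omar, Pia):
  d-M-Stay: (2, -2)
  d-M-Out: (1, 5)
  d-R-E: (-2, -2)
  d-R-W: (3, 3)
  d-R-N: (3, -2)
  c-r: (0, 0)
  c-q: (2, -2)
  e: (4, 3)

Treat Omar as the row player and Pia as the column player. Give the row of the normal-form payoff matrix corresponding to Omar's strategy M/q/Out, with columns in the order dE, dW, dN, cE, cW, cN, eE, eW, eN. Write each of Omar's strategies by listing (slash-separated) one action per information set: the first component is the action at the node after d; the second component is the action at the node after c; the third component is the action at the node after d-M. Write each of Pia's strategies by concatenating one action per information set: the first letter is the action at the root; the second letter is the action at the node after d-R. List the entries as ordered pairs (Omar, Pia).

(1,5) (1,5) (1,5) (2,-2) (2,-2) (2,-2) (4,3) (4,3) (4,3)

vs dE: Pia plays d → Omar plays M at [d] → Omar plays Out at [d-M] → (1, 5)
vs dW: Pia plays d → Omar plays M at [d] → Omar plays Out at [d-M] → (1, 5)
vs dN: Pia plays d → Omar plays M at [d] → Omar plays Out at [d-M] → (1, 5)
vs cE: Pia plays c → Omar plays q at [c] → (2, -2)
vs cW: Pia plays c → Omar plays q at [c] → (2, -2)
vs cN: Pia plays c → Omar plays q at [c] → (2, -2)
vs eE: Pia plays e → (4, 3)
vs eW: Pia plays e → (4, 3)
vs eN: Pia plays e → (4, 3)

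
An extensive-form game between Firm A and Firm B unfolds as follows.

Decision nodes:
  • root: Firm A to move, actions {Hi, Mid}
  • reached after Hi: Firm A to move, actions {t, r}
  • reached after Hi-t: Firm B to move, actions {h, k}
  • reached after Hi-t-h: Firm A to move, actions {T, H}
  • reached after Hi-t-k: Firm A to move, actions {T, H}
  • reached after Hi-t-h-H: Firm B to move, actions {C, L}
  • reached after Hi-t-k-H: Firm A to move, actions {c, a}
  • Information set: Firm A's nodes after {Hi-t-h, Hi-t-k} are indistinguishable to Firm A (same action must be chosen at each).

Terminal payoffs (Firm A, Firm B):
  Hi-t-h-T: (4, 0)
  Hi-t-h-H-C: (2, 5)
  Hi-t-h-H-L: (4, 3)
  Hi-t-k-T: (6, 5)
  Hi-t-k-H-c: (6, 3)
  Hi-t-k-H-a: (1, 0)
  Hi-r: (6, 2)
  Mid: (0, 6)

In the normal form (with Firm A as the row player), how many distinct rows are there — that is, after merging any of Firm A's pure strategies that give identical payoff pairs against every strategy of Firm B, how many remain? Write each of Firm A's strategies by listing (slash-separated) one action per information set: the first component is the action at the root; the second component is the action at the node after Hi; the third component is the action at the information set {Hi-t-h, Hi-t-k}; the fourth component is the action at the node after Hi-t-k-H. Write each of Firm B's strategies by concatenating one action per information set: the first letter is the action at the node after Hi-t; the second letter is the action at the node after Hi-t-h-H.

Firm A has 16 pure strategies: Hi/t/T/c, Hi/t/T/a, Hi/t/H/c, Hi/t/H/a, Hi/r/T/c, Hi/r/T/a, Hi/r/H/c, Hi/r/H/a, Mid/t/T/c, Mid/t/T/a, Mid/t/H/c, Mid/t/H/a, Mid/r/T/c, Mid/r/T/a, Mid/r/H/c, Mid/r/H/a. Columns: hC, hL, kC, kL.
{Hi/t/T/c, Hi/t/T/a} → row (4,0) (4,0) (6,5) (6,5)
{Hi/t/H/c} → row (2,5) (4,3) (6,3) (6,3)
{Hi/t/H/a} → row (2,5) (4,3) (1,0) (1,0)
{Hi/r/T/c, Hi/r/T/a, Hi/r/H/c, Hi/r/H/a} → row (6,2) (6,2) (6,2) (6,2)
{Mid/t/T/c, Mid/t/T/a, Mid/t/H/c, Mid/t/H/a, Mid/r/T/c, Mid/r/T/a, Mid/r/H/c, Mid/r/H/a} → row (0,6) (0,6) (0,6) (0,6)
That's 5 distinct rows out of 16 strategies.

5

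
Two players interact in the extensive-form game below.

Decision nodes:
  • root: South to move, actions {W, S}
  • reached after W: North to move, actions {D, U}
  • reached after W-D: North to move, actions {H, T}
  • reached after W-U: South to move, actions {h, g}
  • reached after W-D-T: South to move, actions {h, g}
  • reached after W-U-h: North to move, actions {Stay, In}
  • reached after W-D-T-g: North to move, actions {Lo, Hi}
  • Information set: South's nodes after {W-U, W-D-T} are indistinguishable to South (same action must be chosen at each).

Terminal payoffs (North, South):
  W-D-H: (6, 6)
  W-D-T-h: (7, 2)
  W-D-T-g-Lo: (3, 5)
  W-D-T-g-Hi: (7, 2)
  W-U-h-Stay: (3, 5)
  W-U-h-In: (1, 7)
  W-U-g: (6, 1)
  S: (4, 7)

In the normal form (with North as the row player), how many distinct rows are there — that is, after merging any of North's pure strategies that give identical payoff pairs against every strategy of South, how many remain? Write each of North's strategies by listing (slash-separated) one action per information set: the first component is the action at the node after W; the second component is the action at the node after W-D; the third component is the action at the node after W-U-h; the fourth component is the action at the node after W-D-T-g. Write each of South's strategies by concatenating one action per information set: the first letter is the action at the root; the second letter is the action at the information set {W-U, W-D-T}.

North has 16 pure strategies: D/H/Stay/Lo, D/H/Stay/Hi, D/H/In/Lo, D/H/In/Hi, D/T/Stay/Lo, D/T/Stay/Hi, D/T/In/Lo, D/T/In/Hi, U/H/Stay/Lo, U/H/Stay/Hi, U/H/In/Lo, U/H/In/Hi, U/T/Stay/Lo, U/T/Stay/Hi, U/T/In/Lo, U/T/In/Hi. Columns: Wh, Wg, Sh, Sg.
{D/H/Stay/Lo, D/H/Stay/Hi, D/H/In/Lo, D/H/In/Hi} → row (6,6) (6,6) (4,7) (4,7)
{D/T/Stay/Lo, D/T/In/Lo} → row (7,2) (3,5) (4,7) (4,7)
{D/T/Stay/Hi, D/T/In/Hi} → row (7,2) (7,2) (4,7) (4,7)
{U/H/Stay/Lo, U/H/Stay/Hi, U/T/Stay/Lo, U/T/Stay/Hi} → row (3,5) (6,1) (4,7) (4,7)
{U/H/In/Lo, U/H/In/Hi, U/T/In/Lo, U/T/In/Hi} → row (1,7) (6,1) (4,7) (4,7)
That's 5 distinct rows out of 16 strategies.

5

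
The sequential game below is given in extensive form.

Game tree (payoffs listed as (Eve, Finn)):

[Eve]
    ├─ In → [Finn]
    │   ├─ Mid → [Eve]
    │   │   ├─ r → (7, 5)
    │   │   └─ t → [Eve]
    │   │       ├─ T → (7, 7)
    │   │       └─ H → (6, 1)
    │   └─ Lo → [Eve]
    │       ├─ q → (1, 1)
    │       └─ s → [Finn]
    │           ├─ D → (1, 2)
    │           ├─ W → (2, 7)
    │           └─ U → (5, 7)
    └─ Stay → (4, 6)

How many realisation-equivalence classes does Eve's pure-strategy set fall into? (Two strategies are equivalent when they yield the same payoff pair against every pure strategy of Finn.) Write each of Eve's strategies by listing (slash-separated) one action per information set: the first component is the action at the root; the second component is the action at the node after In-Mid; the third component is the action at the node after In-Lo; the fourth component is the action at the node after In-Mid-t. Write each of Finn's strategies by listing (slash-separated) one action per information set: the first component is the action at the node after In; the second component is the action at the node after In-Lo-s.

Eve has 16 pure strategies: In/r/q/T, In/r/q/H, In/r/s/T, In/r/s/H, In/t/q/T, In/t/q/H, In/t/s/T, In/t/s/H, Stay/r/q/T, Stay/r/q/H, Stay/r/s/T, Stay/r/s/H, Stay/t/q/T, Stay/t/q/H, Stay/t/s/T, Stay/t/s/H. Columns: Mid/D, Mid/W, Mid/U, Lo/D, Lo/W, Lo/U.
{In/r/q/T, In/r/q/H} → row (7,5) (7,5) (7,5) (1,1) (1,1) (1,1)
{In/r/s/T, In/r/s/H} → row (7,5) (7,5) (7,5) (1,2) (2,7) (5,7)
{In/t/q/T} → row (7,7) (7,7) (7,7) (1,1) (1,1) (1,1)
{In/t/q/H} → row (6,1) (6,1) (6,1) (1,1) (1,1) (1,1)
{In/t/s/T} → row (7,7) (7,7) (7,7) (1,2) (2,7) (5,7)
{In/t/s/H} → row (6,1) (6,1) (6,1) (1,2) (2,7) (5,7)
{Stay/r/q/T, Stay/r/q/H, Stay/r/s/T, Stay/r/s/H, Stay/t/q/T, Stay/t/q/H, Stay/t/s/T, Stay/t/s/H} → row (4,6) (4,6) (4,6) (4,6) (4,6) (4,6)
That's 7 distinct rows out of 16 strategies.

7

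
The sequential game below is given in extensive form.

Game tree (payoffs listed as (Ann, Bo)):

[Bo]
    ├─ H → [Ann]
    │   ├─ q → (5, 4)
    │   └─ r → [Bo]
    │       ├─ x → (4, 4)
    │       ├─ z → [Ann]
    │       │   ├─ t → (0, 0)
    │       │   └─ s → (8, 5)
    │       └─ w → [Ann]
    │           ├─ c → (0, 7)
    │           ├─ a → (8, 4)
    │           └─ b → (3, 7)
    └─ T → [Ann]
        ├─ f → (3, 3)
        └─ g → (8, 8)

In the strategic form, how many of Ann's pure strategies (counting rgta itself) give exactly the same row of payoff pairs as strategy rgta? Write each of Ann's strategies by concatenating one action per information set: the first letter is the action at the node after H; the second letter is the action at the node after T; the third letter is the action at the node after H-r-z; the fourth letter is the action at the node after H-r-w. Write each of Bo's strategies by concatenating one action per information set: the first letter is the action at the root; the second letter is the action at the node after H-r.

1

Row for rgta (columns Hx, Hz, Hw, Tx, Tz, Tw): (4,4) (0,0) (8,4) (8,8) (8,8) (8,8).
Every one of Ann's information sets is on the play path for some reply by Bo when Ann follows rgta.
Changing the action at any of them therefore changes at least one column, so only rgta itself gives this row.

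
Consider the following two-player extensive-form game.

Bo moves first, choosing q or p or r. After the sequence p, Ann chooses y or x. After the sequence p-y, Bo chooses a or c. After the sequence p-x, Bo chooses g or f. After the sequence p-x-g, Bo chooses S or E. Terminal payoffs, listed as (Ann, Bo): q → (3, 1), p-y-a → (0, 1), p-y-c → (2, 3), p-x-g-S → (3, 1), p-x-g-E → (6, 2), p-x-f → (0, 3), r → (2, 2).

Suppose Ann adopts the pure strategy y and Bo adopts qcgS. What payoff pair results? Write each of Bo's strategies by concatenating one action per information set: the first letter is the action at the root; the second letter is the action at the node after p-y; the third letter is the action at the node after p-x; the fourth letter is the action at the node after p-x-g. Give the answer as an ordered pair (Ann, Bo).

Trace the play path from the root:
  Bo plays q
→ terminal payoff (3, 1).
(Ann's choice at the node after p is never reached on this path, so it doesn't affect the outcome.)

(3, 1)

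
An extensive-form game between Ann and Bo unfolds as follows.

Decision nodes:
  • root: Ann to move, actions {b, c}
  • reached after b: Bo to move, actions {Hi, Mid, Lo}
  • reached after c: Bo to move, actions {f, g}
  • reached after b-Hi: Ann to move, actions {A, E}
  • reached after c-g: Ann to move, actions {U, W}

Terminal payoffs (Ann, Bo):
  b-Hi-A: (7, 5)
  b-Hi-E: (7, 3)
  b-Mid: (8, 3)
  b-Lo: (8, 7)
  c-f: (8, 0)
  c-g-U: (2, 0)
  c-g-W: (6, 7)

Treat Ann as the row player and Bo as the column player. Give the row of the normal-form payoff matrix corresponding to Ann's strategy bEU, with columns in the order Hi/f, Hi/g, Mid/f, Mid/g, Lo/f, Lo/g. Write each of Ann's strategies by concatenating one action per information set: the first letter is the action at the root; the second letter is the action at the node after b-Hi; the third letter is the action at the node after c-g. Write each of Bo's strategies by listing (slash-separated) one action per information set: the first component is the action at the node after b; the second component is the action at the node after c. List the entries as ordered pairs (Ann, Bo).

vs Hi/f: Ann plays b → Bo plays Hi at [b] → Ann plays E at [b-Hi] → (7, 3)
vs Hi/g: Ann plays b → Bo plays Hi at [b] → Ann plays E at [b-Hi] → (7, 3)
vs Mid/f: Ann plays b → Bo plays Mid at [b] → (8, 3)
vs Mid/g: Ann plays b → Bo plays Mid at [b] → (8, 3)
vs Lo/f: Ann plays b → Bo plays Lo at [b] → (8, 7)
vs Lo/g: Ann plays b → Bo plays Lo at [b] → (8, 7)

(7,3) (7,3) (8,3) (8,3) (8,7) (8,7)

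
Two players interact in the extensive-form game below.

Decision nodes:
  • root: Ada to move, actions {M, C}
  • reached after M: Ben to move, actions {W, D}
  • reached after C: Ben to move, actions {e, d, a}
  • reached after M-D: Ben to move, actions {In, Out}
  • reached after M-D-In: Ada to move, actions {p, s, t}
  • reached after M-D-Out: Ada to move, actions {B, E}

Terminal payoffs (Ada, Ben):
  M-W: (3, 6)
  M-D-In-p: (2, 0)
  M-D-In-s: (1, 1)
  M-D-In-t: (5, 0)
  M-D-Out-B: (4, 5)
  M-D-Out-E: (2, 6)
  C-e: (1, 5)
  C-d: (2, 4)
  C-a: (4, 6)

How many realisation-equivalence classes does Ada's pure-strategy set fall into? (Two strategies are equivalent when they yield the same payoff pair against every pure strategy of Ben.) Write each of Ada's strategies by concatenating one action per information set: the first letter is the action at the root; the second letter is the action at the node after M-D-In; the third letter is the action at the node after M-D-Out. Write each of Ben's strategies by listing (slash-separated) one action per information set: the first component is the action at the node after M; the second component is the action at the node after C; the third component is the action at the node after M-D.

Ada has 12 pure strategies: MpB, MpE, MsB, MsE, MtB, MtE, CpB, CpE, CsB, CsE, CtB, CtE. Columns: W/e/In, W/e/Out, W/d/In, W/d/Out, W/a/In, W/a/Out, D/e/In, D/e/Out, D/d/In, D/d/Out, D/a/In, D/a/Out.
{MpB} → row (3,6) (3,6) (3,6) (3,6) (3,6) (3,6) (2,0) (4,5) (2,0) (4,5) (2,0) (4,5)
{MpE} → row (3,6) (3,6) (3,6) (3,6) (3,6) (3,6) (2,0) (2,6) (2,0) (2,6) (2,0) (2,6)
{MsB} → row (3,6) (3,6) (3,6) (3,6) (3,6) (3,6) (1,1) (4,5) (1,1) (4,5) (1,1) (4,5)
{MsE} → row (3,6) (3,6) (3,6) (3,6) (3,6) (3,6) (1,1) (2,6) (1,1) (2,6) (1,1) (2,6)
{MtB} → row (3,6) (3,6) (3,6) (3,6) (3,6) (3,6) (5,0) (4,5) (5,0) (4,5) (5,0) (4,5)
{MtE} → row (3,6) (3,6) (3,6) (3,6) (3,6) (3,6) (5,0) (2,6) (5,0) (2,6) (5,0) (2,6)
{CpB, CpE, CsB, CsE, CtB, CtE} → row (1,5) (1,5) (2,4) (2,4) (4,6) (4,6) (1,5) (1,5) (2,4) (2,4) (4,6) (4,6)
That's 7 distinct rows out of 12 strategies.

7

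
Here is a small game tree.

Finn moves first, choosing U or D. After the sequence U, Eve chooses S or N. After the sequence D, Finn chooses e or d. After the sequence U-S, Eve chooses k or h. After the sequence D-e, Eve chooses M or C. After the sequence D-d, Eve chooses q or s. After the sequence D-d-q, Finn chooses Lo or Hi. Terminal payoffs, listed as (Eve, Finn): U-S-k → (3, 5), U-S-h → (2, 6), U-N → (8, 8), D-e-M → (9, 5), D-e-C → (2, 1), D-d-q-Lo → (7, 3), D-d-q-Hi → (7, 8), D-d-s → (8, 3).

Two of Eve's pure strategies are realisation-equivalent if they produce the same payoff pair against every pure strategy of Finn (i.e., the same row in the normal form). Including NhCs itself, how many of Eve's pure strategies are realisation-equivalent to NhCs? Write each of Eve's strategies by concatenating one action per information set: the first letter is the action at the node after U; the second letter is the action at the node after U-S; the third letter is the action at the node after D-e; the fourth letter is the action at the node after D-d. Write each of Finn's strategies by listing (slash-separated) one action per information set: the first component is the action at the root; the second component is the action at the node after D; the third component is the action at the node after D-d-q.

Row for NhCs (columns U/e/Lo, U/e/Hi, U/d/Lo, U/d/Hi, D/e/Lo, D/e/Hi, D/d/Lo, D/d/Hi): (8,8) (8,8) (8,8) (8,8) (2,1) (2,1) (8,3) (8,3).
Under NhCs, Eve's choice at the node after U-S can never be reached regardless of what Finn does, so varying those choices leaves every outcome unchanged.
Holding the reachable choices fixed and varying the unreachable one freely already gives 2 equivalent strategies.
No other strategy reproduces this row, so those 2 are the full class: NkCs, NhCs.

2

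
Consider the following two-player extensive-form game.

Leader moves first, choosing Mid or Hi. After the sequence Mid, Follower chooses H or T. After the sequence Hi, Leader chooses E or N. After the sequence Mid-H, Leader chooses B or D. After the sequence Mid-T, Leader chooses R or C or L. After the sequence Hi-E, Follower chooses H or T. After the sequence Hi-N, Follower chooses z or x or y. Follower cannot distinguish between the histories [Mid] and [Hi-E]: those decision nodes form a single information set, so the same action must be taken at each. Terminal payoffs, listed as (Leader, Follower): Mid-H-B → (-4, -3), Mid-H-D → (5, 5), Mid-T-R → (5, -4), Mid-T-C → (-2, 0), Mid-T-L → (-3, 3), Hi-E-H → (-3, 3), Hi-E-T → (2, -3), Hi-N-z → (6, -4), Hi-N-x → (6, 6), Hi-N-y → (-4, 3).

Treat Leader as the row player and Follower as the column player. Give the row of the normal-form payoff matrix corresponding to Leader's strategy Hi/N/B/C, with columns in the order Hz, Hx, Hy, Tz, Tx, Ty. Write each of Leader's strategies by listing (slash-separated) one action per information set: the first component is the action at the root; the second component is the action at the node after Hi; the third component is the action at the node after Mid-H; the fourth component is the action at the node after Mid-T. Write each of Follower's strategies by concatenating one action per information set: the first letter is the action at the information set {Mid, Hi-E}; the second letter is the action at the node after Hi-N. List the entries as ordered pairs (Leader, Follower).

vs Hz: Leader plays Hi → Leader plays N at [Hi] → Follower plays z at [Hi-N] → (6, -4)
vs Hx: Leader plays Hi → Leader plays N at [Hi] → Follower plays x at [Hi-N] → (6, 6)
vs Hy: Leader plays Hi → Leader plays N at [Hi] → Follower plays y at [Hi-N] → (-4, 3)
vs Tz: Leader plays Hi → Leader plays N at [Hi] → Follower plays z at [Hi-N] → (6, -4)
vs Tx: Leader plays Hi → Leader plays N at [Hi] → Follower plays x at [Hi-N] → (6, 6)
vs Ty: Leader plays Hi → Leader plays N at [Hi] → Follower plays y at [Hi-N] → (-4, 3)

(6,-4) (6,6) (-4,3) (6,-4) (6,6) (-4,3)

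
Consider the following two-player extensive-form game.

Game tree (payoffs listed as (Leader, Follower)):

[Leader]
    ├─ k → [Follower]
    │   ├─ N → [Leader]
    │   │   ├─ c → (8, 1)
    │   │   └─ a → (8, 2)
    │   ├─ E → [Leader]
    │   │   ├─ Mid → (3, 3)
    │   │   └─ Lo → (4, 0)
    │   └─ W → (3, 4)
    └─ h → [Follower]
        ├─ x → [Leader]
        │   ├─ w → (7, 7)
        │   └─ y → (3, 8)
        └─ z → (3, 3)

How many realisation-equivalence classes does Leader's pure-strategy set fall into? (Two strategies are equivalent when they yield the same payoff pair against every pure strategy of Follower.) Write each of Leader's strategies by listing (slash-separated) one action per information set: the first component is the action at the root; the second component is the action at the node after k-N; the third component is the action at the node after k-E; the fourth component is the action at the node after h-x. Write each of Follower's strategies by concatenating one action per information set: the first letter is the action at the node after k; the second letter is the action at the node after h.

Leader has 16 pure strategies: k/c/Mid/w, k/c/Mid/y, k/c/Lo/w, k/c/Lo/y, k/a/Mid/w, k/a/Mid/y, k/a/Lo/w, k/a/Lo/y, h/c/Mid/w, h/c/Mid/y, h/c/Lo/w, h/c/Lo/y, h/a/Mid/w, h/a/Mid/y, h/a/Lo/w, h/a/Lo/y. Columns: Nx, Nz, Ex, Ez, Wx, Wz.
{k/c/Mid/w, k/c/Mid/y} → row (8,1) (8,1) (3,3) (3,3) (3,4) (3,4)
{k/c/Lo/w, k/c/Lo/y} → row (8,1) (8,1) (4,0) (4,0) (3,4) (3,4)
{k/a/Mid/w, k/a/Mid/y} → row (8,2) (8,2) (3,3) (3,3) (3,4) (3,4)
{k/a/Lo/w, k/a/Lo/y} → row (8,2) (8,2) (4,0) (4,0) (3,4) (3,4)
{h/c/Mid/w, h/c/Lo/w, h/a/Mid/w, h/a/Lo/w} → row (7,7) (3,3) (7,7) (3,3) (7,7) (3,3)
{h/c/Mid/y, h/c/Lo/y, h/a/Mid/y, h/a/Lo/y} → row (3,8) (3,3) (3,8) (3,3) (3,8) (3,3)
That's 6 distinct rows out of 16 strategies.

6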